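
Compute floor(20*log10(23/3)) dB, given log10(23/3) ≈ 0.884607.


||x||/||e|| = 23/3.
log10(23/3) ≈ 0.884607.
20*log10(||x||/||e||) ≈ 20*0.884607 = 17.69214.
floor(17.69214) = 17.

17


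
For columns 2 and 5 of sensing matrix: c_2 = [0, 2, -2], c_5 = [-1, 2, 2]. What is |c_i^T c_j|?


Inner product: 0*-1 + 2*2 + -2*2
Products: [0, 4, -4]
Sum = 0.
|dot| = 0.

0


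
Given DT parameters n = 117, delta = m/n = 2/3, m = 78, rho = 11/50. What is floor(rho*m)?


m = 2/3*117 = 78.
rho = 11/50.
rho*m = 11/50*78 = 17.16.
k = floor(17.16) = 17.

17


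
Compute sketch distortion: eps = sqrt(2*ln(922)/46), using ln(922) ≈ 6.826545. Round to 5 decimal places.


ln(922) ≈ 6.826545.
2*ln(N)/m ≈ 2*6.826545/46 ≈ 0.2968063.
eps = sqrt(0.2968063) ≈ 0.5447993 ≈ 0.54480.

0.54480


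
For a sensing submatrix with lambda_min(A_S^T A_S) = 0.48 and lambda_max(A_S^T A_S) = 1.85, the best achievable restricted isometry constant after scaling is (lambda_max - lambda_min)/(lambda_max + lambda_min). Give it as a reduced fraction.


lambda_max - lambda_min = 1.85 - 0.48 = 1.37.
lambda_max + lambda_min = 1.85 + 0.48 = 2.33.
delta = 1.37/2.33 = 137/233.

137/233


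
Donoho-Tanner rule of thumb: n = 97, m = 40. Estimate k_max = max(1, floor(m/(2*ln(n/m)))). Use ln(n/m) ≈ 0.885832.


n/m = 97/40.
ln(n/m) ≈ 0.885832.
2*ln(n/m) ≈ 1.771664.
m/(2*ln(n/m)) ≈ 40/1.771664 ≈ 22.5776.
floor = 22.
k_max = max(1, 22) = 22.

22


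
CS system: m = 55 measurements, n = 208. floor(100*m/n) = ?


100*m/n = 100*55/208 ≈ 26.4423.
floor = 26.

26


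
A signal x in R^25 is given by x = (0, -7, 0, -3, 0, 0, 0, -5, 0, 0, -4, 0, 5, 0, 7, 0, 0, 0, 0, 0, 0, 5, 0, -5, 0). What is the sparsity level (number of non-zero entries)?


Non-zero positions: [1, 3, 7, 10, 12, 14, 21, 23].
Sparsity = 8.

8


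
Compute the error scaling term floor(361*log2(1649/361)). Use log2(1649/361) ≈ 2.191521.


log2(n/k) = log2(1649/361) ≈ 2.191521.
k*log2(n/k) ≈ 361*2.191521 = 791.139081.
floor(791.139081) = 791.

791


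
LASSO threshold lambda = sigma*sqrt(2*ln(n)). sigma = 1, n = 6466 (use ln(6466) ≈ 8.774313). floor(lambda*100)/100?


ln(6466) ≈ 8.774313.
2*ln(n) ≈ 17.548626.
sqrt(2*ln(n)) ≈ sqrt(17.548626) ≈ 4.189108.
lambda ≈ 1*4.189108 = 4.189108.
floor(lambda*100)/100 = 4.18.

4.18


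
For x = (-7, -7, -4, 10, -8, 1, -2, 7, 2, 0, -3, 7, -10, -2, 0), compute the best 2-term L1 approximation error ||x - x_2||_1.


Sorted |x_i| descending: [10, 10, 8, 7, 7, 7, 7, 4, 3, 2, 2, 2, 1, 0, 0]
Keep top 2: [10, 10]
Tail entries: [8, 7, 7, 7, 7, 4, 3, 2, 2, 2, 1, 0, 0]
L1 error = sum of tail = 50.

50


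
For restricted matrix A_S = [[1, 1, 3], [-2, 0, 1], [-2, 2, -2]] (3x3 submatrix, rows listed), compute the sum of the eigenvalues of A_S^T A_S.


Sum of eigenvalues of A_S^T A_S = trace(A_S^T A_S) = sum of squared column norms of A_S.
A_S^T A_S diagonal: [9, 5, 14].
trace = 9 + 5 + 14 = 28.

28


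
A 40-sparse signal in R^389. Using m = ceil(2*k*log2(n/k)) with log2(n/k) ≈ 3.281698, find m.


log2(n/k) = log2(389/40) ≈ 3.281698.
2*k*log2(n/k) ≈ 2*40*3.281698 = 262.53584.
m = ceil(262.53584) = 263.

263


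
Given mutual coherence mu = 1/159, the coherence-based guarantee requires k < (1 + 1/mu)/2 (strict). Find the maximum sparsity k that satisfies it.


1/mu = 159.
1 + 1/mu = 160.
(1 + 1/mu)/2 = 80 is an integer and the inequality is strict, so k_max = 80 - 1 = 79.

79


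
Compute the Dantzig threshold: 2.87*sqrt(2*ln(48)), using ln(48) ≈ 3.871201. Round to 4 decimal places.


ln(48) ≈ 3.871201.
2*ln(n) ≈ 7.742402.
sqrt(2*ln(n)) ≈ sqrt(7.742402) ≈ 2.782517.
threshold ≈ 2.87*2.782517 = 7.98582379 ≈ 7.9858.

7.9858


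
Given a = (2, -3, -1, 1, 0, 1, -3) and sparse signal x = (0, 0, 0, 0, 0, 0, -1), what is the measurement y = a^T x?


Non-zero terms: ['-3*-1']
Products: [3]
y = sum = 3.

3


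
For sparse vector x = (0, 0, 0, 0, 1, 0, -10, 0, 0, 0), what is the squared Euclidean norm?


Non-zero entries: [(4, 1), (6, -10)]
Squares: [1, 100]
||x||_2^2 = sum = 101.

101


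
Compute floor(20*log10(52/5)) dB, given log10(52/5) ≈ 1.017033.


||x||/||e|| = 52/5.
log10(52/5) ≈ 1.017033.
20*log10(||x||/||e||) ≈ 20*1.017033 = 20.34066.
floor(20.34066) = 20.

20


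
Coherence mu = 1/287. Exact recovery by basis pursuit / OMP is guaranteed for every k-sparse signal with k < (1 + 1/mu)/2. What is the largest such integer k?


1/mu = 287.
1 + 1/mu = 288.
(1 + 1/mu)/2 = 144 is an integer and the inequality is strict, so k_max = 144 - 1 = 143.

143


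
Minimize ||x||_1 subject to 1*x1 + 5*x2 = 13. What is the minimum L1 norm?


Axis intercepts:
  x1 = 13, x2 = 0: L1 = 13
  x1 = 0, x2 = 13/5: L1 = 13/5
x* = (0, 13/5)
||x*||_1 = 13/5.

13/5


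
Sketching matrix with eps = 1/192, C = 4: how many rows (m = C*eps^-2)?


1/eps = 192.
(1/eps)^2 = 36864.
m = 4*36864 = 147456.

147456


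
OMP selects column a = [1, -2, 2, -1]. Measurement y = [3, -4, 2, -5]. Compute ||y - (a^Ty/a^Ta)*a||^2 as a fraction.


a^T a = 10.
a^T y = 20.
coeff = 20/10 = 2.
||r||^2 = 14.

14


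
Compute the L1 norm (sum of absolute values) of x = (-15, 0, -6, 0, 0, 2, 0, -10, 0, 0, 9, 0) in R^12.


Non-zero entries: [(0, -15), (2, -6), (5, 2), (7, -10), (10, 9)]
Absolute values: [15, 6, 2, 10, 9]
||x||_1 = sum = 42.

42


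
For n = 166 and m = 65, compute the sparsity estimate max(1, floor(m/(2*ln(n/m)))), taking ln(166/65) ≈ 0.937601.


n/m = 166/65.
ln(n/m) ≈ 0.937601.
2*ln(n/m) ≈ 1.875202.
m/(2*ln(n/m)) ≈ 65/1.875202 ≈ 34.6629.
floor = 34.
k_max = max(1, 34) = 34.

34


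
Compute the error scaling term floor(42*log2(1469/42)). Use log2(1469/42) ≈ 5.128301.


log2(n/k) = log2(1469/42) ≈ 5.128301.
k*log2(n/k) ≈ 42*5.128301 = 215.388642.
floor(215.388642) = 215.

215


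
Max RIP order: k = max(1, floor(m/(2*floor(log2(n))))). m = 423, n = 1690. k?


floor(log2(1690)) = 10.
2*10 = 20.
m/(2*floor(log2(n))) = 423/20 ≈ 21.15.
floor = 21.
k = max(1, 21) = 21.

21


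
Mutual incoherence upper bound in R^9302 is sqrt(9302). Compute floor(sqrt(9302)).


96^2 = 9216 <= 9302 < 9409 = 97^2, so 96 <= sqrt(9302) < 97.
floor(sqrt(9302)) = 96.

96


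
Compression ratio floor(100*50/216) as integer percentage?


100*m/n = 100*50/216 ≈ 23.1481.
floor = 23.

23


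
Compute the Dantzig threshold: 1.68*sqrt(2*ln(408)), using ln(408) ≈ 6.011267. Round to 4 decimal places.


ln(408) ≈ 6.011267.
2*ln(n) ≈ 12.022534.
sqrt(2*ln(n)) ≈ sqrt(12.022534) ≈ 3.467353.
threshold ≈ 1.68*3.467353 = 5.82515304 ≈ 5.8252.

5.8252


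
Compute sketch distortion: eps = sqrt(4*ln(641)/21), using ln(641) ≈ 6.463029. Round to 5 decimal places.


ln(641) ≈ 6.463029.
4*ln(N)/m ≈ 4*6.463029/21 ≈ 1.23105314.
eps = sqrt(1.23105314) ≈ 1.1095283 ≈ 1.10953.

1.10953


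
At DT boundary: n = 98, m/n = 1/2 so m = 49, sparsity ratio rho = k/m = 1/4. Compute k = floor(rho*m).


m = 1/2*98 = 49.
rho = 1/4.
rho*m = 1/4*49 = 12.25.
k = floor(12.25) = 12.

12


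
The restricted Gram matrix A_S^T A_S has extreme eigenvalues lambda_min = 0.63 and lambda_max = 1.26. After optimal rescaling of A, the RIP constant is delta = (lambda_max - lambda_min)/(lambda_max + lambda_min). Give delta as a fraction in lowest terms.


lambda_max - lambda_min = 1.26 - 0.63 = 0.63.
lambda_max + lambda_min = 1.26 + 0.63 = 1.89.
delta = 0.63/1.89 = 63/189 = 1/3.

1/3


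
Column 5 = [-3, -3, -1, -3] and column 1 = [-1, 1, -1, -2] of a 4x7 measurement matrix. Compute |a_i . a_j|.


Inner product: -3*-1 + -3*1 + -1*-1 + -3*-2
Products: [3, -3, 1, 6]
Sum = 7.
|dot| = 7.

7


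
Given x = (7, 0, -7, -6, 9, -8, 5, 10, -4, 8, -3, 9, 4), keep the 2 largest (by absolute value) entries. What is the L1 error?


Sorted |x_i| descending: [10, 9, 9, 8, 8, 7, 7, 6, 5, 4, 4, 3, 0]
Keep top 2: [10, 9]
Tail entries: [9, 8, 8, 7, 7, 6, 5, 4, 4, 3, 0]
L1 error = sum of tail = 61.

61


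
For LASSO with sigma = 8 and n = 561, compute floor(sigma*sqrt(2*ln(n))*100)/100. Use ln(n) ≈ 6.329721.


ln(561) ≈ 6.329721.
2*ln(n) ≈ 12.659442.
sqrt(2*ln(n)) ≈ sqrt(12.659442) ≈ 3.558011.
lambda ≈ 8*3.558011 = 28.464088.
floor(lambda*100)/100 = 28.46.

28.46


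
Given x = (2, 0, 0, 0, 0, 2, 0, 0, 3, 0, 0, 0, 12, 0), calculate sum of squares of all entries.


Non-zero entries: [(0, 2), (5, 2), (8, 3), (12, 12)]
Squares: [4, 4, 9, 144]
||x||_2^2 = sum = 161.

161


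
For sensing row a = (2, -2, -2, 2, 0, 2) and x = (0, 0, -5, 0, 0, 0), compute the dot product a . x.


Non-zero terms: ['-2*-5']
Products: [10]
y = sum = 10.

10


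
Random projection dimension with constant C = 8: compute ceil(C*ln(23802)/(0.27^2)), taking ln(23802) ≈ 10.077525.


ln(23802) ≈ 10.077525.
eps^2 = 0.27^2 = 0.0729.
C*ln(N)/eps^2 ≈ 8*10.077525/0.0729 ≈ 1105.9012.
m = ceil(1105.9012) = 1106.

1106


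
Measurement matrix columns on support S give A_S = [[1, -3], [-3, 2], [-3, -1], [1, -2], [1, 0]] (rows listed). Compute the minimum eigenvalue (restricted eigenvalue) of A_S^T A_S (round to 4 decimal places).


A_S^T A_S = [[21, -8], [-8, 18]].
trace = 39.
det = 314.
disc = trace^2 - 4*det = 1521 - 4*314 = 265.
sqrt(265) ≈ 16.278821.
lam_min = (39 - sqrt(265))/2 ≈ (39 - 16.278821)/2 = 11.3605895 ≈ 11.3606.

11.3606


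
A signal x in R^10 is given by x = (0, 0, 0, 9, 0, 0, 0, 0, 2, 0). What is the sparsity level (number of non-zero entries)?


Non-zero positions: [3, 8].
Sparsity = 2.

2


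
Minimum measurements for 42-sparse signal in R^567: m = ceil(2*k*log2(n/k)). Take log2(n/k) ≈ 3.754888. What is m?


log2(n/k) = log2(567/42) ≈ 3.754888.
2*k*log2(n/k) ≈ 2*42*3.754888 = 315.410592.
m = ceil(315.410592) = 316.

316


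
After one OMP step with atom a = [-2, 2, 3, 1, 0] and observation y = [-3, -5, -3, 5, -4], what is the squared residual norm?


a^T a = 18.
a^T y = -8.
coeff = -8/18 = -4/9.
||r||^2 = 724/9.

724/9


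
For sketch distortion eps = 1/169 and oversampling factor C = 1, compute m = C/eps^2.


1/eps = 169.
(1/eps)^2 = 28561.
m = 1*28561 = 28561.

28561


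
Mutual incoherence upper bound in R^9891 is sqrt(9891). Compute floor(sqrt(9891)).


99^2 = 9801 <= 9891 < 10000 = 100^2, so 99 <= sqrt(9891) < 100.
floor(sqrt(9891)) = 99.

99


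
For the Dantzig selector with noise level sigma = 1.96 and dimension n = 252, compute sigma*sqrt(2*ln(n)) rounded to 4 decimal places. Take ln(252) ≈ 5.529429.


ln(252) ≈ 5.529429.
2*ln(n) ≈ 11.058858.
sqrt(2*ln(n)) ≈ sqrt(11.058858) ≈ 3.325486.
threshold ≈ 1.96*3.325486 = 6.51795256 ≈ 6.5180.

6.5180


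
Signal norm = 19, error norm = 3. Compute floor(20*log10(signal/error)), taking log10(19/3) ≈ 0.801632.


||x||/||e|| = 19/3.
log10(19/3) ≈ 0.801632.
20*log10(||x||/||e||) ≈ 20*0.801632 = 16.03264.
floor(16.03264) = 16.

16


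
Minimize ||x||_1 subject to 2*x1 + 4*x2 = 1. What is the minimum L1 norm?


Axis intercepts:
  x1 = 1/2, x2 = 0: L1 = 1/2
  x1 = 0, x2 = 1/4: L1 = 1/4
x* = (0, 1/4)
||x*||_1 = 1/4.

1/4


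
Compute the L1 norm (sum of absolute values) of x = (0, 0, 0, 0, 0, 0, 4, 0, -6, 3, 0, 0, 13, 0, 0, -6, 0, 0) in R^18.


Non-zero entries: [(6, 4), (8, -6), (9, 3), (12, 13), (15, -6)]
Absolute values: [4, 6, 3, 13, 6]
||x||_1 = sum = 32.

32


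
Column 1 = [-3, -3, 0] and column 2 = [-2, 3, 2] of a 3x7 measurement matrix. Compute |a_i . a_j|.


Inner product: -3*-2 + -3*3 + 0*2
Products: [6, -9, 0]
Sum = -3.
|dot| = 3.

3


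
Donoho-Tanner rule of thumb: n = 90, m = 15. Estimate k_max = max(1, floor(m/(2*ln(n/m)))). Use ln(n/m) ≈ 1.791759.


n/m = 90/15 = 6.
ln(n/m) ≈ 1.791759.
2*ln(n/m) ≈ 3.583518.
m/(2*ln(n/m)) ≈ 15/3.583518 ≈ 4.1858.
floor = 4.
k_max = max(1, 4) = 4.

4


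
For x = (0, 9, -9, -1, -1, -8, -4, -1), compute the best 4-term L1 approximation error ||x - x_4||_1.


Sorted |x_i| descending: [9, 9, 8, 4, 1, 1, 1, 0]
Keep top 4: [9, 9, 8, 4]
Tail entries: [1, 1, 1, 0]
L1 error = sum of tail = 3.

3


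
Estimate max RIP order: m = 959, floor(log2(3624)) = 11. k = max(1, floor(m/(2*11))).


floor(log2(3624)) = 11.
2*11 = 22.
m/(2*floor(log2(n))) = 959/22 ≈ 43.5909.
floor = 43.
k = max(1, 43) = 43.

43


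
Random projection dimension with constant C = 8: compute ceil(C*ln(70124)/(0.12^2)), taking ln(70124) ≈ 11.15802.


ln(70124) ≈ 11.15802.
eps^2 = 0.12^2 = 0.0144.
C*ln(N)/eps^2 ≈ 8*11.15802/0.0144 ≈ 6198.9.
m = ceil(6198.9) = 6199.

6199


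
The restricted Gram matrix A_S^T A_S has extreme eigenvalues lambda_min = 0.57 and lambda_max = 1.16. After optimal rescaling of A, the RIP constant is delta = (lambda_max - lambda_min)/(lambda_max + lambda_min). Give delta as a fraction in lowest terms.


lambda_max - lambda_min = 1.16 - 0.57 = 0.59.
lambda_max + lambda_min = 1.16 + 0.57 = 1.73.
delta = 0.59/1.73 = 59/173.

59/173


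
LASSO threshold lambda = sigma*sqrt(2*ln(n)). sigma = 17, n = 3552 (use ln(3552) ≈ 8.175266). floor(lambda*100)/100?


ln(3552) ≈ 8.175266.
2*ln(n) ≈ 16.350532.
sqrt(2*ln(n)) ≈ sqrt(16.350532) ≈ 4.043579.
lambda ≈ 17*4.043579 = 68.740843.
floor(lambda*100)/100 = 68.74.

68.74


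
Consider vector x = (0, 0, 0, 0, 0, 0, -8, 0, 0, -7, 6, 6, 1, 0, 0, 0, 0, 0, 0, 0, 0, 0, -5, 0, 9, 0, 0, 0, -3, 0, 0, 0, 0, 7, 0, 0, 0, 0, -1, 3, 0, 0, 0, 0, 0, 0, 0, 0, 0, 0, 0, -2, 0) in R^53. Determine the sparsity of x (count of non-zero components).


Non-zero positions: [6, 9, 10, 11, 12, 22, 24, 28, 33, 38, 39, 51].
Sparsity = 12.

12


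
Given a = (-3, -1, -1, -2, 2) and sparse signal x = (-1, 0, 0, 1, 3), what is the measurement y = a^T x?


Non-zero terms: ['-3*-1', '-2*1', '2*3']
Products: [3, -2, 6]
y = sum = 7.

7


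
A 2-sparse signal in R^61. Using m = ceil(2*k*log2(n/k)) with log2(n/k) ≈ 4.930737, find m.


log2(n/k) = log2(61/2) ≈ 4.930737.
2*k*log2(n/k) ≈ 2*2*4.930737 = 19.722948.
m = ceil(19.722948) = 20.

20


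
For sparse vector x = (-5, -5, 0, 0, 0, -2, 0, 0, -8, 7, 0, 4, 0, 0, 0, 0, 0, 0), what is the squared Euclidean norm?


Non-zero entries: [(0, -5), (1, -5), (5, -2), (8, -8), (9, 7), (11, 4)]
Squares: [25, 25, 4, 64, 49, 16]
||x||_2^2 = sum = 183.

183


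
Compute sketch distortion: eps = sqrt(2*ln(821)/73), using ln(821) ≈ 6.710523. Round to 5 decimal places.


ln(821) ≈ 6.710523.
2*ln(N)/m ≈ 2*6.710523/73 ≈ 0.18384995.
eps = sqrt(0.18384995) ≈ 0.4287773 ≈ 0.42878.

0.42878


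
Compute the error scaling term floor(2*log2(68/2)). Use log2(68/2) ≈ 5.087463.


log2(n/k) = log2(68/2) ≈ 5.087463.
k*log2(n/k) ≈ 2*5.087463 = 10.174926.
floor(10.174926) = 10.

10


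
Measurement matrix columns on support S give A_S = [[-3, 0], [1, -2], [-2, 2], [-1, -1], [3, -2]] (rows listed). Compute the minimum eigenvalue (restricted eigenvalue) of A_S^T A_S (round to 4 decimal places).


A_S^T A_S = [[24, -11], [-11, 13]].
trace = 37.
det = 191.
disc = trace^2 - 4*det = 1369 - 4*191 = 605.
sqrt(605) ≈ 24.596748.
lam_min = (37 - sqrt(605))/2 ≈ (37 - 24.596748)/2 = 6.201626 ≈ 6.2016.

6.2016


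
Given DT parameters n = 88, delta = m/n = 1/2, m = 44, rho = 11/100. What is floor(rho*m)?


m = 1/2*88 = 44.
rho = 11/100.
rho*m = 11/100*44 = 4.84.
k = floor(4.84) = 4.

4


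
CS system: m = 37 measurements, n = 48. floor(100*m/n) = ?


100*m/n = 100*37/48 ≈ 77.0833.
floor = 77.

77


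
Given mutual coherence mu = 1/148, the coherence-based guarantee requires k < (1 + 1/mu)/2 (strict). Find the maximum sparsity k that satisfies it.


1/mu = 148.
1 + 1/mu = 149.
(1 + 1/mu)/2 = 74.5 is not an integer, so k_max = floor(74.5) = 74.

74


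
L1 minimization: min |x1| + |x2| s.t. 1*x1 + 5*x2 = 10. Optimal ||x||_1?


Axis intercepts:
  x1 = 10, x2 = 0: L1 = 10
  x1 = 0, x2 = 2: L1 = 2
x* = (0, 2)
||x*||_1 = 2.

2


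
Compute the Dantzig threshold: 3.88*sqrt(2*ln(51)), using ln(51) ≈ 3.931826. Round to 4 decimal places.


ln(51) ≈ 3.931826.
2*ln(n) ≈ 7.863652.
sqrt(2*ln(n)) ≈ sqrt(7.863652) ≈ 2.80422.
threshold ≈ 3.88*2.80422 = 10.8803736 ≈ 10.8804.

10.8804


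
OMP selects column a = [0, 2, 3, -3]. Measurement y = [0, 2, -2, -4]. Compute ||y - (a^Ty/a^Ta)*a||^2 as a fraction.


a^T a = 22.
a^T y = 10.
coeff = 10/22 = 5/11.
||r||^2 = 214/11.

214/11


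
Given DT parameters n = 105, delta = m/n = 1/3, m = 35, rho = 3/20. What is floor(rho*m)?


m = 1/3*105 = 35.
rho = 3/20.
rho*m = 3/20*35 = 5.25.
k = floor(5.25) = 5.

5


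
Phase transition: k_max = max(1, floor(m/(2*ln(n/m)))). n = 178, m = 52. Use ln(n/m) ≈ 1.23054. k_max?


n/m = 178/52 = 89/26.
ln(n/m) ≈ 1.23054.
2*ln(n/m) ≈ 2.46108.
m/(2*ln(n/m)) ≈ 52/2.46108 ≈ 21.1289.
floor = 21.
k_max = max(1, 21) = 21.

21


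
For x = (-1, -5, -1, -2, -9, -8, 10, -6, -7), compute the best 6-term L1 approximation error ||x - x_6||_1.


Sorted |x_i| descending: [10, 9, 8, 7, 6, 5, 2, 1, 1]
Keep top 6: [10, 9, 8, 7, 6, 5]
Tail entries: [2, 1, 1]
L1 error = sum of tail = 4.

4


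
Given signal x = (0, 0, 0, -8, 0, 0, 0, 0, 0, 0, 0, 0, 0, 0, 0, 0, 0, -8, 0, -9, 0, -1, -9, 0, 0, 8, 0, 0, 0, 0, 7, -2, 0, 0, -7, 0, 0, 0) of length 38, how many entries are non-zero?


Non-zero positions: [3, 17, 19, 21, 22, 25, 30, 31, 34].
Sparsity = 9.

9


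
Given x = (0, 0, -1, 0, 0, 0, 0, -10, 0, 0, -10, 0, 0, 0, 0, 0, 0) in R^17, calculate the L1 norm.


Non-zero entries: [(2, -1), (7, -10), (10, -10)]
Absolute values: [1, 10, 10]
||x||_1 = sum = 21.

21


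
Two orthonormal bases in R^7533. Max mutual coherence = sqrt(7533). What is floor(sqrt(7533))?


86^2 = 7396 <= 7533 < 7569 = 87^2, so 86 <= sqrt(7533) < 87.
floor(sqrt(7533)) = 86.

86


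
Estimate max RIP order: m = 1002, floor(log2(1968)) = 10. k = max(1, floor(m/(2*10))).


floor(log2(1968)) = 10.
2*10 = 20.
m/(2*floor(log2(n))) = 1002/20 ≈ 50.1.
floor = 50.
k = max(1, 50) = 50.

50


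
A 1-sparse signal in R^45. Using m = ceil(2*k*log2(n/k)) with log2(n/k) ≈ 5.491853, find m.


log2(n/k) = log2(45/1) ≈ 5.491853.
2*k*log2(n/k) ≈ 2*1*5.491853 = 10.983706.
m = ceil(10.983706) = 11.

11


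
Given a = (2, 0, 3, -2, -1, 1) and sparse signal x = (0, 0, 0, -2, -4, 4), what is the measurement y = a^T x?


Non-zero terms: ['-2*-2', '-1*-4', '1*4']
Products: [4, 4, 4]
y = sum = 12.

12


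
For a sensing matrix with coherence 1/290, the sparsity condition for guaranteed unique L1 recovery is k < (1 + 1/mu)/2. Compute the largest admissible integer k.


1/mu = 290.
1 + 1/mu = 291.
(1 + 1/mu)/2 = 145.5 is not an integer, so k_max = floor(145.5) = 145.

145


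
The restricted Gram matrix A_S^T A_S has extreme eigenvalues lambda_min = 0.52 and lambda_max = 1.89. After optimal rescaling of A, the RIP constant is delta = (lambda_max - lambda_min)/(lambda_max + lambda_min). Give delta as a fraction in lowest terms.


lambda_max - lambda_min = 1.89 - 0.52 = 1.37.
lambda_max + lambda_min = 1.89 + 0.52 = 2.41.
delta = 1.37/2.41 = 137/241.

137/241


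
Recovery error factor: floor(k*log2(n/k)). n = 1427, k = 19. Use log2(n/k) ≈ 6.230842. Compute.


log2(n/k) = log2(1427/19) ≈ 6.230842.
k*log2(n/k) ≈ 19*6.230842 = 118.385998.
floor(118.385998) = 118.

118


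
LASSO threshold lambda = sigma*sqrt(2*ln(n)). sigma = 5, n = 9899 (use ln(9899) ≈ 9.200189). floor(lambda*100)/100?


ln(9899) ≈ 9.200189.
2*ln(n) ≈ 18.400378.
sqrt(2*ln(n)) ≈ sqrt(18.400378) ≈ 4.289566.
lambda ≈ 5*4.289566 = 21.44783.
floor(lambda*100)/100 = 21.44.

21.44


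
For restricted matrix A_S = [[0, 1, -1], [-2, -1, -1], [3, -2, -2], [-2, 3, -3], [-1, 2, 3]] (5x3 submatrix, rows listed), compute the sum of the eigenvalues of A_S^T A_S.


Sum of eigenvalues of A_S^T A_S = trace(A_S^T A_S) = sum of squared column norms of A_S.
A_S^T A_S diagonal: [18, 19, 24].
trace = 18 + 19 + 24 = 61.

61


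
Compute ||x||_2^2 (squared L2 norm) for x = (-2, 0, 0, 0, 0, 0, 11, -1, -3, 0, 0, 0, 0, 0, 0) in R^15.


Non-zero entries: [(0, -2), (6, 11), (7, -1), (8, -3)]
Squares: [4, 121, 1, 9]
||x||_2^2 = sum = 135.

135


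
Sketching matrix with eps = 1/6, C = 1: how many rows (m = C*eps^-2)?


1/eps = 6.
(1/eps)^2 = 36.
m = 1*36 = 36.

36


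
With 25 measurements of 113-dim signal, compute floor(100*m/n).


100*m/n = 100*25/113 ≈ 22.1239.
floor = 22.

22


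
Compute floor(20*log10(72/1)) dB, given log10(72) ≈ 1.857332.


||x||/||e|| = 72/1 = 72.
log10(72) ≈ 1.857332.
20*log10(||x||/||e||) ≈ 20*1.857332 = 37.14664.
floor(37.14664) = 37.

37


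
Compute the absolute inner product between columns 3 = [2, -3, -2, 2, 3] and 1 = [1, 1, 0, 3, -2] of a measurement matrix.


Inner product: 2*1 + -3*1 + -2*0 + 2*3 + 3*-2
Products: [2, -3, 0, 6, -6]
Sum = -1.
|dot| = 1.

1


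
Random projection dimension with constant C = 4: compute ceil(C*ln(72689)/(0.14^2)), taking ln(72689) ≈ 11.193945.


ln(72689) ≈ 11.193945.
eps^2 = 0.14^2 = 0.0196.
C*ln(N)/eps^2 ≈ 4*11.193945/0.0196 ≈ 2284.4786.
m = ceil(2284.4786) = 2285.

2285


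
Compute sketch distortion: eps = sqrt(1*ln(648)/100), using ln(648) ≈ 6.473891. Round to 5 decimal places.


ln(648) ≈ 6.473891.
1*ln(N)/m ≈ 1*6.473891/100 ≈ 0.06473891.
eps = sqrt(0.06473891) ≈ 0.2544384 ≈ 0.25444.

0.25444


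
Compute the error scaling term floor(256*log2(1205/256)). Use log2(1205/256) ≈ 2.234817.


log2(n/k) = log2(1205/256) ≈ 2.234817.
k*log2(n/k) ≈ 256*2.234817 = 572.113152.
floor(572.113152) = 572.

572


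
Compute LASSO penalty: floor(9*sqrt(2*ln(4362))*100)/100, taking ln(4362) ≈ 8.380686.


ln(4362) ≈ 8.380686.
2*ln(n) ≈ 16.761372.
sqrt(2*ln(n)) ≈ sqrt(16.761372) ≈ 4.094065.
lambda ≈ 9*4.094065 = 36.846585.
floor(lambda*100)/100 = 36.84.

36.84


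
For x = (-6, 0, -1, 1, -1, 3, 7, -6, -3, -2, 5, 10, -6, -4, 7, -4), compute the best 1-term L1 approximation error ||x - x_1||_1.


Sorted |x_i| descending: [10, 7, 7, 6, 6, 6, 5, 4, 4, 3, 3, 2, 1, 1, 1, 0]
Keep top 1: [10]
Tail entries: [7, 7, 6, 6, 6, 5, 4, 4, 3, 3, 2, 1, 1, 1, 0]
L1 error = sum of tail = 56.

56


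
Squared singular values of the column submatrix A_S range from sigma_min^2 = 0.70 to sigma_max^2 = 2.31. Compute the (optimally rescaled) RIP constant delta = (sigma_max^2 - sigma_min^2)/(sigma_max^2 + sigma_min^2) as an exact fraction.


lambda_max - lambda_min = 2.31 - 0.70 = 1.61.
lambda_max + lambda_min = 2.31 + 0.70 = 3.01.
delta = 1.61/3.01 = 161/301 = 23/43.

23/43


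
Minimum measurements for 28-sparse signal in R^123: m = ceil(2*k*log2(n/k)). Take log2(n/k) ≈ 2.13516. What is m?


log2(n/k) = log2(123/28) ≈ 2.13516.
2*k*log2(n/k) ≈ 2*28*2.13516 = 119.56896.
m = ceil(119.56896) = 120.

120


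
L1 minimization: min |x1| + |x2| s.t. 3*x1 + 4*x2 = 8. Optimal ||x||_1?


Axis intercepts:
  x1 = 8/3, x2 = 0: L1 = 8/3
  x1 = 0, x2 = 2: L1 = 2
x* = (0, 2)
||x*||_1 = 2.

2


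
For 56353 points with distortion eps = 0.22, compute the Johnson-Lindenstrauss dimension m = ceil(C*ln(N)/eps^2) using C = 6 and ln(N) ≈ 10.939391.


ln(56353) ≈ 10.939391.
eps^2 = 0.22^2 = 0.0484.
C*ln(N)/eps^2 ≈ 6*10.939391/0.0484 ≈ 1356.1229.
m = ceil(1356.1229) = 1357.

1357


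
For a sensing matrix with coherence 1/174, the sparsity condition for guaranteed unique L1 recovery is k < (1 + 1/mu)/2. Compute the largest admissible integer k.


1/mu = 174.
1 + 1/mu = 175.
(1 + 1/mu)/2 = 87.5 is not an integer, so k_max = floor(87.5) = 87.

87


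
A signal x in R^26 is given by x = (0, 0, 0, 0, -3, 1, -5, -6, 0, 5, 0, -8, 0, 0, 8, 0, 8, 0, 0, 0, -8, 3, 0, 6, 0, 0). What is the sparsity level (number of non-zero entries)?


Non-zero positions: [4, 5, 6, 7, 9, 11, 14, 16, 20, 21, 23].
Sparsity = 11.

11


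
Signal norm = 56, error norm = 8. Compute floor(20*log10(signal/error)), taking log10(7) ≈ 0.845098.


||x||/||e|| = 56/8 = 7.
log10(7) ≈ 0.845098.
20*log10(||x||/||e||) ≈ 20*0.845098 = 16.90196.
floor(16.90196) = 16.

16


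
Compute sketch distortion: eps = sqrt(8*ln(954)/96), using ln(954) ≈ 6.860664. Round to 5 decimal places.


ln(954) ≈ 6.860664.
8*ln(N)/m ≈ 8*6.860664/96 ≈ 0.571722.
eps = sqrt(0.571722) ≈ 0.756123 ≈ 0.75612.

0.75612


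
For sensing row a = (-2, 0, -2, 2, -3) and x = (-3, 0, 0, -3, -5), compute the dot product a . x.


Non-zero terms: ['-2*-3', '2*-3', '-3*-5']
Products: [6, -6, 15]
y = sum = 15.

15


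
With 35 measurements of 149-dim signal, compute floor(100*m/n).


100*m/n = 100*35/149 ≈ 23.4899.
floor = 23.

23


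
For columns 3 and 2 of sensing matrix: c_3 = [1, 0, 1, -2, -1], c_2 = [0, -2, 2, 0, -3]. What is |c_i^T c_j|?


Inner product: 1*0 + 0*-2 + 1*2 + -2*0 + -1*-3
Products: [0, 0, 2, 0, 3]
Sum = 5.
|dot| = 5.

5


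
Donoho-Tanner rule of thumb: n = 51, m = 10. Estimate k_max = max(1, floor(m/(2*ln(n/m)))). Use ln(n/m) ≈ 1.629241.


n/m = 51/10.
ln(n/m) ≈ 1.629241.
2*ln(n/m) ≈ 3.258482.
m/(2*ln(n/m)) ≈ 10/3.258482 ≈ 3.0689.
floor = 3.
k_max = max(1, 3) = 3.

3


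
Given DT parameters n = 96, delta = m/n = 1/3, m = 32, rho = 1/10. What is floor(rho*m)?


m = 1/3*96 = 32.
rho = 1/10.
rho*m = 1/10*32 = 3.2.
k = floor(3.2) = 3.

3


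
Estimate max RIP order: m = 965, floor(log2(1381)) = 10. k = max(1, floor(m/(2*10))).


floor(log2(1381)) = 10.
2*10 = 20.
m/(2*floor(log2(n))) = 965/20 ≈ 48.25.
floor = 48.
k = max(1, 48) = 48.

48


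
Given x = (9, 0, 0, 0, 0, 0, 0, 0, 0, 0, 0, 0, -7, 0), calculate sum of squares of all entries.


Non-zero entries: [(0, 9), (12, -7)]
Squares: [81, 49]
||x||_2^2 = sum = 130.

130


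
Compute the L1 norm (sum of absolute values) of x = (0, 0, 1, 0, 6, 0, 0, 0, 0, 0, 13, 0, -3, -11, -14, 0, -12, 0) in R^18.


Non-zero entries: [(2, 1), (4, 6), (10, 13), (12, -3), (13, -11), (14, -14), (16, -12)]
Absolute values: [1, 6, 13, 3, 11, 14, 12]
||x||_1 = sum = 60.

60


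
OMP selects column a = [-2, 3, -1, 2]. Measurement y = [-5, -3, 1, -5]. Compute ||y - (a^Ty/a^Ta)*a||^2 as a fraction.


a^T a = 18.
a^T y = -10.
coeff = -10/18 = -5/9.
||r||^2 = 490/9.

490/9


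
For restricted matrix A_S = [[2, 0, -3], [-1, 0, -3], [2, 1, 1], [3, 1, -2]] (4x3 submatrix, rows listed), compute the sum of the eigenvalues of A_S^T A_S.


Sum of eigenvalues of A_S^T A_S = trace(A_S^T A_S) = sum of squared column norms of A_S.
A_S^T A_S diagonal: [18, 2, 23].
trace = 18 + 2 + 23 = 43.

43


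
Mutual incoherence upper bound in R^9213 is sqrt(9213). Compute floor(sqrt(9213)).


95^2 = 9025 <= 9213 < 9216 = 96^2, so 95 <= sqrt(9213) < 96.
floor(sqrt(9213)) = 95.

95


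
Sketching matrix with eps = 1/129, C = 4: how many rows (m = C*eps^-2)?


1/eps = 129.
(1/eps)^2 = 16641.
m = 4*16641 = 66564.

66564


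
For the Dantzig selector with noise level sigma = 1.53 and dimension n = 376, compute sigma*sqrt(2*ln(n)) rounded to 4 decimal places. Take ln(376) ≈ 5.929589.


ln(376) ≈ 5.929589.
2*ln(n) ≈ 11.859178.
sqrt(2*ln(n)) ≈ sqrt(11.859178) ≈ 3.443716.
threshold ≈ 1.53*3.443716 = 5.26888548 ≈ 5.2689.

5.2689


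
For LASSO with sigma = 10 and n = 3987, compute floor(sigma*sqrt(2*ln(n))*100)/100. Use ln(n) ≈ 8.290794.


ln(3987) ≈ 8.290794.
2*ln(n) ≈ 16.581588.
sqrt(2*ln(n)) ≈ sqrt(16.581588) ≈ 4.07205.
lambda ≈ 10*4.07205 = 40.7205.
floor(lambda*100)/100 = 40.72.

40.72


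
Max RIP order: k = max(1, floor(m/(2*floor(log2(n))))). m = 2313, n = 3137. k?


floor(log2(3137)) = 11.
2*11 = 22.
m/(2*floor(log2(n))) = 2313/22 ≈ 105.1364.
floor = 105.
k = max(1, 105) = 105.

105


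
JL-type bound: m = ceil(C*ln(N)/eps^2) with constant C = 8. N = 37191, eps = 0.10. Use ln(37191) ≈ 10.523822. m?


ln(37191) ≈ 10.523822.
eps^2 = 0.10^2 = 0.01.
C*ln(N)/eps^2 ≈ 8*10.523822/0.01 ≈ 8419.0576.
m = ceil(8419.0576) = 8420.

8420


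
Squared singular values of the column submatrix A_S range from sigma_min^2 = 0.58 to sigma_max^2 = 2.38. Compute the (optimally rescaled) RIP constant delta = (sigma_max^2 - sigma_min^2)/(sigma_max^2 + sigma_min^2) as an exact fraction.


lambda_max - lambda_min = 2.38 - 0.58 = 1.80.
lambda_max + lambda_min = 2.38 + 0.58 = 2.96.
delta = 1.80/2.96 = 180/296 = 45/74.

45/74


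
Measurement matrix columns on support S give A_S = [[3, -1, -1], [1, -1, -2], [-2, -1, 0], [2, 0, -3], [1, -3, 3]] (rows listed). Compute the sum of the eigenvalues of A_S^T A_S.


Sum of eigenvalues of A_S^T A_S = trace(A_S^T A_S) = sum of squared column norms of A_S.
A_S^T A_S diagonal: [19, 12, 23].
trace = 19 + 12 + 23 = 54.

54


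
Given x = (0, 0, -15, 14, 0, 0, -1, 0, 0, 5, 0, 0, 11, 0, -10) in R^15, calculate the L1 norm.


Non-zero entries: [(2, -15), (3, 14), (6, -1), (9, 5), (12, 11), (14, -10)]
Absolute values: [15, 14, 1, 5, 11, 10]
||x||_1 = sum = 56.

56


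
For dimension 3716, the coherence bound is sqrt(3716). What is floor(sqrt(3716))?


60^2 = 3600 <= 3716 < 3721 = 61^2, so 60 <= sqrt(3716) < 61.
floor(sqrt(3716)) = 60.

60


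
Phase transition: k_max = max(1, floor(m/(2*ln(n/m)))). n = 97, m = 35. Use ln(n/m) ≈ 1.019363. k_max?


n/m = 97/35.
ln(n/m) ≈ 1.019363.
2*ln(n/m) ≈ 2.038726.
m/(2*ln(n/m)) ≈ 35/2.038726 ≈ 17.1676.
floor = 17.
k_max = max(1, 17) = 17.

17


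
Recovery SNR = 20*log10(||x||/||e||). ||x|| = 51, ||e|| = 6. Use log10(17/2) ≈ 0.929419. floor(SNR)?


||x||/||e|| = 51/6 = 17/2.
log10(17/2) ≈ 0.929419.
20*log10(||x||/||e||) ≈ 20*0.929419 = 18.58838.
floor(18.58838) = 18.

18


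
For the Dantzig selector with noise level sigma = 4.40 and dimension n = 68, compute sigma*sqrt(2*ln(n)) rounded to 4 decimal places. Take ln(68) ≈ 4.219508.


ln(68) ≈ 4.219508.
2*ln(n) ≈ 8.439016.
sqrt(2*ln(n)) ≈ sqrt(8.439016) ≈ 2.904998.
threshold ≈ 4.40*2.904998 = 12.7819912 ≈ 12.7820.

12.7820


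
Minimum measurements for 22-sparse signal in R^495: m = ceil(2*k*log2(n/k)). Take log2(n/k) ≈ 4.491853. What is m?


log2(n/k) = log2(495/22) ≈ 4.491853.
2*k*log2(n/k) ≈ 2*22*4.491853 = 197.641532.
m = ceil(197.641532) = 198.

198


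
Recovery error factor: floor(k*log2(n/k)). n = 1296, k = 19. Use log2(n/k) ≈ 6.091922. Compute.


log2(n/k) = log2(1296/19) ≈ 6.091922.
k*log2(n/k) ≈ 19*6.091922 = 115.746518.
floor(115.746518) = 115.

115


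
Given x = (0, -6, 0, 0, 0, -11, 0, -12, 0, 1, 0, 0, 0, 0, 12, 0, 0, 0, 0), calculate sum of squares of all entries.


Non-zero entries: [(1, -6), (5, -11), (7, -12), (9, 1), (14, 12)]
Squares: [36, 121, 144, 1, 144]
||x||_2^2 = sum = 446.

446


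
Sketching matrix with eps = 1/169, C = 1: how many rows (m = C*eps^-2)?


1/eps = 169.
(1/eps)^2 = 28561.
m = 1*28561 = 28561.

28561


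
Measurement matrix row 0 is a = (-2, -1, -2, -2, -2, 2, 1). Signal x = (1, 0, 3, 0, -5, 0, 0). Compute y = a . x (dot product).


Non-zero terms: ['-2*1', '-2*3', '-2*-5']
Products: [-2, -6, 10]
y = sum = 2.

2


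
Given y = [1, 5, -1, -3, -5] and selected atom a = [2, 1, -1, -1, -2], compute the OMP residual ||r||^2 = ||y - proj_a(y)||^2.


a^T a = 11.
a^T y = 21.
coeff = 21/11 = 21/11.
||r||^2 = 230/11.

230/11


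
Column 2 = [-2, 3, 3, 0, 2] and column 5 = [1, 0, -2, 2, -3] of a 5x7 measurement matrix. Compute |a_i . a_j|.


Inner product: -2*1 + 3*0 + 3*-2 + 0*2 + 2*-3
Products: [-2, 0, -6, 0, -6]
Sum = -14.
|dot| = 14.

14


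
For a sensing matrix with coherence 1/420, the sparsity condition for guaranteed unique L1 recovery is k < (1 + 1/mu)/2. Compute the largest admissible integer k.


1/mu = 420.
1 + 1/mu = 421.
(1 + 1/mu)/2 = 210.5 is not an integer, so k_max = floor(210.5) = 210.

210


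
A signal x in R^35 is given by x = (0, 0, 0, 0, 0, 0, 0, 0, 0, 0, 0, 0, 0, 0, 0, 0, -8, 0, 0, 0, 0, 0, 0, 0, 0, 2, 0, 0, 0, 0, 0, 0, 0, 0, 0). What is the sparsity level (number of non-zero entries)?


Non-zero positions: [16, 25].
Sparsity = 2.

2


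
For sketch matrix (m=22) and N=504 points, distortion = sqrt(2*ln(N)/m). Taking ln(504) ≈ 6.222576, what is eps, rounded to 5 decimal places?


ln(504) ≈ 6.222576.
2*ln(N)/m ≈ 2*6.222576/22 ≈ 0.56568873.
eps = sqrt(0.56568873) ≈ 0.7521228 ≈ 0.75212.

0.75212


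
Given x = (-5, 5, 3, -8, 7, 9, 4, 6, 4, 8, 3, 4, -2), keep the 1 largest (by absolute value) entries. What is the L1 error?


Sorted |x_i| descending: [9, 8, 8, 7, 6, 5, 5, 4, 4, 4, 3, 3, 2]
Keep top 1: [9]
Tail entries: [8, 8, 7, 6, 5, 5, 4, 4, 4, 3, 3, 2]
L1 error = sum of tail = 59.

59


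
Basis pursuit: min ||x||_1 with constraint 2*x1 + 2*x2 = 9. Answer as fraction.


Axis intercepts:
  x1 = 9/2, x2 = 0: L1 = 9/2
  x1 = 0, x2 = 9/2: L1 = 9/2
x* = (9/2, 0)
||x*||_1 = 9/2.

9/2


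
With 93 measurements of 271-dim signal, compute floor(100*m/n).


100*m/n = 100*93/271 ≈ 34.3173.
floor = 34.

34


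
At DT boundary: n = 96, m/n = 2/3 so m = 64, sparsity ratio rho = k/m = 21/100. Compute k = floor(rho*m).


m = 2/3*96 = 64.
rho = 21/100.
rho*m = 21/100*64 = 13.44.
k = floor(13.44) = 13.

13


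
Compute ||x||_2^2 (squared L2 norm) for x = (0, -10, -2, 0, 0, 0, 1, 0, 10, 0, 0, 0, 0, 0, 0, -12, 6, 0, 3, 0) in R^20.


Non-zero entries: [(1, -10), (2, -2), (6, 1), (8, 10), (15, -12), (16, 6), (18, 3)]
Squares: [100, 4, 1, 100, 144, 36, 9]
||x||_2^2 = sum = 394.

394


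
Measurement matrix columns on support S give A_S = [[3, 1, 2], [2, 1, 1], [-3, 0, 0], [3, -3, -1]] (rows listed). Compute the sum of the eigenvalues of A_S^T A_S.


Sum of eigenvalues of A_S^T A_S = trace(A_S^T A_S) = sum of squared column norms of A_S.
A_S^T A_S diagonal: [31, 11, 6].
trace = 31 + 11 + 6 = 48.

48


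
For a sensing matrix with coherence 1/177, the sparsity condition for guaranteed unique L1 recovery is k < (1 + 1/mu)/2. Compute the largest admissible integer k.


1/mu = 177.
1 + 1/mu = 178.
(1 + 1/mu)/2 = 89 is an integer and the inequality is strict, so k_max = 89 - 1 = 88.

88


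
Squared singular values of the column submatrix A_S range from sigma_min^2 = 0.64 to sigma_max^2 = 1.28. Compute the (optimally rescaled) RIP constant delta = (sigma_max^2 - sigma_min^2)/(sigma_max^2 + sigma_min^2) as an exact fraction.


lambda_max - lambda_min = 1.28 - 0.64 = 0.64.
lambda_max + lambda_min = 1.28 + 0.64 = 1.92.
delta = 0.64/1.92 = 64/192 = 1/3.

1/3


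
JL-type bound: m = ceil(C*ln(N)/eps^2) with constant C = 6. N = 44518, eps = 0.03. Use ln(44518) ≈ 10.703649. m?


ln(44518) ≈ 10.703649.
eps^2 = 0.03^2 = 0.0009.
C*ln(N)/eps^2 ≈ 6*10.703649/0.0009 ≈ 71357.66.
m = ceil(71357.66) = 71358.

71358


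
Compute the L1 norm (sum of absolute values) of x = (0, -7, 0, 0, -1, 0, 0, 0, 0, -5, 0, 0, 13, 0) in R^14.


Non-zero entries: [(1, -7), (4, -1), (9, -5), (12, 13)]
Absolute values: [7, 1, 5, 13]
||x||_1 = sum = 26.

26


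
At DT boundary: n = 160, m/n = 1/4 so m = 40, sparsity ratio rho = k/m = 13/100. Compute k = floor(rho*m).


m = 1/4*160 = 40.
rho = 13/100.
rho*m = 13/100*40 = 5.2.
k = floor(5.2) = 5.

5


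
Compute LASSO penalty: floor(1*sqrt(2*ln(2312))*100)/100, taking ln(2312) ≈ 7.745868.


ln(2312) ≈ 7.745868.
2*ln(n) ≈ 15.491736.
sqrt(2*ln(n)) ≈ sqrt(15.491736) ≈ 3.935954.
lambda ≈ 1*3.935954 = 3.935954.
floor(lambda*100)/100 = 3.93.

3.93


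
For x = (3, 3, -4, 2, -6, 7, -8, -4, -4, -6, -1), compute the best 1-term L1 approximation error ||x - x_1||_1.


Sorted |x_i| descending: [8, 7, 6, 6, 4, 4, 4, 3, 3, 2, 1]
Keep top 1: [8]
Tail entries: [7, 6, 6, 4, 4, 4, 3, 3, 2, 1]
L1 error = sum of tail = 40.

40


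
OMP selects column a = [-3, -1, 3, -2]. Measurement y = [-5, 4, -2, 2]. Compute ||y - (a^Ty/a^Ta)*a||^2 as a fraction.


a^T a = 23.
a^T y = 1.
coeff = 1/23 = 1/23.
||r||^2 = 1126/23.

1126/23


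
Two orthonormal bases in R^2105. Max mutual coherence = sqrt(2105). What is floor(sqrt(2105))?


45^2 = 2025 <= 2105 < 2116 = 46^2, so 45 <= sqrt(2105) < 46.
floor(sqrt(2105)) = 45.

45


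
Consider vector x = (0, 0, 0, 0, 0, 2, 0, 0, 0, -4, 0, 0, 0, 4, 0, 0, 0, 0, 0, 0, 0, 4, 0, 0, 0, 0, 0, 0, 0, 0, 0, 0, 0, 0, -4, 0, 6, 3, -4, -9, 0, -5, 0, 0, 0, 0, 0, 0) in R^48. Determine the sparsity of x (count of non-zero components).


Non-zero positions: [5, 9, 13, 21, 34, 36, 37, 38, 39, 41].
Sparsity = 10.

10


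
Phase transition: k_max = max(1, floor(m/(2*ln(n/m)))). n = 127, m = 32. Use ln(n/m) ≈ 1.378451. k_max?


n/m = 127/32.
ln(n/m) ≈ 1.378451.
2*ln(n/m) ≈ 2.756902.
m/(2*ln(n/m)) ≈ 32/2.756902 ≈ 11.6072.
floor = 11.
k_max = max(1, 11) = 11.

11


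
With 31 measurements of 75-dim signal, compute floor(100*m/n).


100*m/n = 100*31/75 ≈ 41.3333.
floor = 41.

41


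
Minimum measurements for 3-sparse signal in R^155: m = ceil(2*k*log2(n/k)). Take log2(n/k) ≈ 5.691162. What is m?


log2(n/k) = log2(155/3) ≈ 5.691162.
2*k*log2(n/k) ≈ 2*3*5.691162 = 34.146972.
m = ceil(34.146972) = 35.

35


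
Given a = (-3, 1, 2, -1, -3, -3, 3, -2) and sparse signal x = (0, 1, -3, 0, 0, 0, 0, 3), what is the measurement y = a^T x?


Non-zero terms: ['1*1', '2*-3', '-2*3']
Products: [1, -6, -6]
y = sum = -11.

-11


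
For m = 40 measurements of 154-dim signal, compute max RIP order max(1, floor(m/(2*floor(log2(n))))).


floor(log2(154)) = 7.
2*7 = 14.
m/(2*floor(log2(n))) = 40/14 ≈ 2.8571.
floor = 2.
k = max(1, 2) = 2.

2


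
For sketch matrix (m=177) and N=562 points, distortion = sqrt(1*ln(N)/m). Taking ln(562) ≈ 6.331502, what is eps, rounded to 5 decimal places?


ln(562) ≈ 6.331502.
1*ln(N)/m ≈ 1*6.331502/177 ≈ 0.0357712.
eps = sqrt(0.0357712) ≈ 0.1891328 ≈ 0.18913.

0.18913


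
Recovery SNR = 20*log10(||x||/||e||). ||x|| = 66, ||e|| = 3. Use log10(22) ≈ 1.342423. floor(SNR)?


||x||/||e|| = 66/3 = 22.
log10(22) ≈ 1.342423.
20*log10(||x||/||e||) ≈ 20*1.342423 = 26.84846.
floor(26.84846) = 26.

26


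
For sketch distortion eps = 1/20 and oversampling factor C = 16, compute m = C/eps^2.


1/eps = 20.
(1/eps)^2 = 400.
m = 16*400 = 6400.

6400


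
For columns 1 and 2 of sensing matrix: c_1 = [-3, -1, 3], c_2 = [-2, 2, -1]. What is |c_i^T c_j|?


Inner product: -3*-2 + -1*2 + 3*-1
Products: [6, -2, -3]
Sum = 1.
|dot| = 1.

1


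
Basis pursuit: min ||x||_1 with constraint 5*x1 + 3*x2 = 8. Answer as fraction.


Axis intercepts:
  x1 = 8/5, x2 = 0: L1 = 8/5
  x1 = 0, x2 = 8/3: L1 = 8/3
x* = (8/5, 0)
||x*||_1 = 8/5.

8/5


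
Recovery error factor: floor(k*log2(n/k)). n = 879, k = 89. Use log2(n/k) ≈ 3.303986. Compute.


log2(n/k) = log2(879/89) ≈ 3.303986.
k*log2(n/k) ≈ 89*3.303986 = 294.054754.
floor(294.054754) = 294.

294


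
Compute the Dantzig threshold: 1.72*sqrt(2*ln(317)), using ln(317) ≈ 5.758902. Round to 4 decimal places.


ln(317) ≈ 5.758902.
2*ln(n) ≈ 11.517804.
sqrt(2*ln(n)) ≈ sqrt(11.517804) ≈ 3.393789.
threshold ≈ 1.72*3.393789 = 5.83731708 ≈ 5.8373.

5.8373


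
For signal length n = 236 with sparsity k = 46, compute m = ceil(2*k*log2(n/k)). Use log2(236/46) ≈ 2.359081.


log2(n/k) = log2(236/46) ≈ 2.359081.
2*k*log2(n/k) ≈ 2*46*2.359081 = 217.035452.
m = ceil(217.035452) = 218.

218


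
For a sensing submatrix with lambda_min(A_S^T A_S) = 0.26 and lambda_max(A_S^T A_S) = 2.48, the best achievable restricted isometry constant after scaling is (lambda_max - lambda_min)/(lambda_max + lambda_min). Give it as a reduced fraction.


lambda_max - lambda_min = 2.48 - 0.26 = 2.22.
lambda_max + lambda_min = 2.48 + 0.26 = 2.74.
delta = 2.22/2.74 = 222/274 = 111/137.

111/137


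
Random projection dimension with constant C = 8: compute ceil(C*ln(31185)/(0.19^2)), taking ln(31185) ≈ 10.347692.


ln(31185) ≈ 10.347692.
eps^2 = 0.19^2 = 0.0361.
C*ln(N)/eps^2 ≈ 8*10.347692/0.0361 ≈ 2293.1173.
m = ceil(2293.1173) = 2294.

2294
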